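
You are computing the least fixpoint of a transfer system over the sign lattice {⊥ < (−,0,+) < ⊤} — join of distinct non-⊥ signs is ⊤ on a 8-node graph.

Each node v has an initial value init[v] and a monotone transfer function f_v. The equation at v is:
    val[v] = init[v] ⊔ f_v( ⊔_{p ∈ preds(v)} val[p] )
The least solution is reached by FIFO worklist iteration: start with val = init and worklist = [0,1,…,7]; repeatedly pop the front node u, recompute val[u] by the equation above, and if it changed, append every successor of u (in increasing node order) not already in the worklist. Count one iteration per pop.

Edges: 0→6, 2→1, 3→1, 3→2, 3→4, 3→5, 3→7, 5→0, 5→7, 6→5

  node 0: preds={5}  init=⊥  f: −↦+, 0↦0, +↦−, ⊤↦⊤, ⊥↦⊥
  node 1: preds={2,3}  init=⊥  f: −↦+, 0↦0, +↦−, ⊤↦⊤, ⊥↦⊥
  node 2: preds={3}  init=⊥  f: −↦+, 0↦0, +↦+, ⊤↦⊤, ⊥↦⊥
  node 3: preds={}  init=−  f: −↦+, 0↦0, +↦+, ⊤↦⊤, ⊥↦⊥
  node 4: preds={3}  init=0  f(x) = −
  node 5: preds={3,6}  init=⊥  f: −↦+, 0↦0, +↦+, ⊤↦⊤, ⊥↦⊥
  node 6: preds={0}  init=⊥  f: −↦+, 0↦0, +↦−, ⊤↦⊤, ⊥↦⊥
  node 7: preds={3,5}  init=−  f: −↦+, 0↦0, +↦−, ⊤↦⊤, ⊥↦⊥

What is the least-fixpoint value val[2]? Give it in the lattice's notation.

+

Iteration log — 16 steps:
  step 1. node 0  ⊔preds=⊥  new=⊥  stable
  step 2. node 1  ⊔preds=−  new=+  old=⊥  +wl: 
  step 3. node 2  ⊔preds=−  new=+  old=⊥  +wl: 1
  step 4. node 3  ⊔preds=⊥  new=−  stable
  step 5. node 4  ⊔preds=−  new=⊤  old=0  +wl: 
  step 6. node 5  ⊔preds=−  new=+  old=⊥  +wl: 0
  step 7. node 6  ⊔preds=⊥  new=⊥  stable
  step 8. node 7  ⊔preds=⊤  new=⊤  old=−  +wl: 
  step 9. node 1  ⊔preds=⊤  new=⊤  old=+  +wl: 
  step 10. node 0  ⊔preds=+  new=−  old=⊥  +wl: 6
  step 11. node 6  ⊔preds=−  new=+  old=⊥  +wl: 5
  step 12. node 5  ⊔preds=⊤  new=⊤  old=+  +wl: 0,7
  step 13. node 0  ⊔preds=⊤  new=⊤  old=−  +wl: 6
  step 14. node 7  ⊔preds=⊤  new=⊤  stable
  step 15. node 6  ⊔preds=⊤  new=⊤  old=+  +wl: 5
  step 16. node 5  ⊔preds=⊤  new=⊤  stable

Least fixpoint reached:
  node 0: ⊤
  node 1: ⊤
  node 2: +
  node 3: −
  node 4: ⊤
  node 5: ⊤
  node 6: ⊤
  node 7: ⊤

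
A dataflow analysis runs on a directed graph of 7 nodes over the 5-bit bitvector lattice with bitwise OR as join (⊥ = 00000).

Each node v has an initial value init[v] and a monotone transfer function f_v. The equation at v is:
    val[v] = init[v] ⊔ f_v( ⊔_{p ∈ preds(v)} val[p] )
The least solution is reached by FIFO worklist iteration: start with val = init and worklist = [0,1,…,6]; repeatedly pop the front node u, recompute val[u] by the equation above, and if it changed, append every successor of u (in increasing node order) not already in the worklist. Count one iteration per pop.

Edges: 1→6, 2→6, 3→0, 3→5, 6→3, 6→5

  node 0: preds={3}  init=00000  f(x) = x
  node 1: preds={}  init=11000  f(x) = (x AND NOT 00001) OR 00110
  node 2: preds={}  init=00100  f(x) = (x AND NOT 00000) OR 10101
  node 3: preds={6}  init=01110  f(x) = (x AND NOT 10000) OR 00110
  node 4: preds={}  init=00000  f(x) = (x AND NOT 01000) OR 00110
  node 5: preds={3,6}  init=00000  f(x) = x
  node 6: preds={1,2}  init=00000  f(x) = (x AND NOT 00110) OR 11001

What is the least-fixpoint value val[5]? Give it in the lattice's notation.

Iteration log — 10 steps:
  step 1. node 0  ⊔preds=01110  new=01110  old=00000  +wl: 
  step 2. node 1  ⊔preds=00000  new=11110  old=11000  +wl: 
  step 3. node 2  ⊔preds=00000  new=10101  old=00100  +wl: 
  step 4. node 3  ⊔preds=00000  new=01110  stable
  step 5. node 4  ⊔preds=00000  new=00110  old=00000  +wl: 
  step 6. node 5  ⊔preds=01110  new=01110  old=00000  +wl: 
  step 7. node 6  ⊔preds=11111  new=11001  old=00000  +wl: 3,5
  step 8. node 3  ⊔preds=11001  new=01111  old=01110  +wl: 0
  step 9. node 5  ⊔preds=11111  new=11111  old=01110  +wl: 
  step 10. node 0  ⊔preds=01111  new=01111  old=01110  +wl: 

Least fixpoint reached:
  node 0: 01111
  node 1: 11110
  node 2: 10101
  node 3: 01111
  node 4: 00110
  node 5: 11111
  node 6: 11001

11111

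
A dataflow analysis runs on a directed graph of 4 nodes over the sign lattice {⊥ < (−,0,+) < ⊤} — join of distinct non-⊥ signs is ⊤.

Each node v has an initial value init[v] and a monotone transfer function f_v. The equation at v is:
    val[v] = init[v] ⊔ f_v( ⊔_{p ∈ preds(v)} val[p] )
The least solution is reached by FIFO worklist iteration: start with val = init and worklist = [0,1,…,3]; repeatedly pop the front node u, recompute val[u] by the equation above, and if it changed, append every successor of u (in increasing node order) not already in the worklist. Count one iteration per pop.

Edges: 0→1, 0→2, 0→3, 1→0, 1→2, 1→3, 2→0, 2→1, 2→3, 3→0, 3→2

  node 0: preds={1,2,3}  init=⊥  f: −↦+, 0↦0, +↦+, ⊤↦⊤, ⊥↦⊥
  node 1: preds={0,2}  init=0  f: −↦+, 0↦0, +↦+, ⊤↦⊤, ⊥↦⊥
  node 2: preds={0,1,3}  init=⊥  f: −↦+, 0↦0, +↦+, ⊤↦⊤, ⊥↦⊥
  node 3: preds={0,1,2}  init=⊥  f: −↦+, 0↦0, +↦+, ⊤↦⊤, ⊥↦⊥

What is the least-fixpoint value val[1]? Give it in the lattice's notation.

0

Trace (7 dequeues):
  [1] u=0 | in 0 | out 0 | prev ⊥ | push {}
  [2] u=1 | in 0 | out 0 | ==
  [3] u=2 | in 0 | out 0 | prev ⊥ | push {0,1}
  [4] u=3 | in 0 | out 0 | prev ⊥ | push {2}
  [5] u=0 | in 0 | out 0 | ==
  [6] u=1 | in 0 | out 0 | ==
  [7] u=2 | in 0 | out 0 | ==

Converged values:
  [0] 0
  [1] 0
  [2] 0
  [3] 0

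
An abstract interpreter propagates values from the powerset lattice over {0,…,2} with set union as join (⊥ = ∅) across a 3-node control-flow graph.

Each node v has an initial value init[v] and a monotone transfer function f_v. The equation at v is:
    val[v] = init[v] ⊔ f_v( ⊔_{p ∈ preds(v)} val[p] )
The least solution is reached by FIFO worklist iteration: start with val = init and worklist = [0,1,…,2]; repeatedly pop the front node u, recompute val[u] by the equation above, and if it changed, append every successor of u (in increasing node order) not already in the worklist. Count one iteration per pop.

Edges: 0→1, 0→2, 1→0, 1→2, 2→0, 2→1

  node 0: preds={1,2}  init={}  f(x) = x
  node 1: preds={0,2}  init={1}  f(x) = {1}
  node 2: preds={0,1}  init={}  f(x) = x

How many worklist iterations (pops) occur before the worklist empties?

5

Worklist (5 pops):
  #1 pop 0: in={1} → {1} (was {}); enqueue []
  #2 pop 1: in={1} → {1} (no change)
  #3 pop 2: in={1} → {1} (was {}); enqueue [0,1]
  #4 pop 0: in={1} → {1} (no change)
  #5 pop 1: in={1} → {1} (no change)

Fixpoint:
  val[0] = {1}
  val[1] = {1}
  val[2] = {1}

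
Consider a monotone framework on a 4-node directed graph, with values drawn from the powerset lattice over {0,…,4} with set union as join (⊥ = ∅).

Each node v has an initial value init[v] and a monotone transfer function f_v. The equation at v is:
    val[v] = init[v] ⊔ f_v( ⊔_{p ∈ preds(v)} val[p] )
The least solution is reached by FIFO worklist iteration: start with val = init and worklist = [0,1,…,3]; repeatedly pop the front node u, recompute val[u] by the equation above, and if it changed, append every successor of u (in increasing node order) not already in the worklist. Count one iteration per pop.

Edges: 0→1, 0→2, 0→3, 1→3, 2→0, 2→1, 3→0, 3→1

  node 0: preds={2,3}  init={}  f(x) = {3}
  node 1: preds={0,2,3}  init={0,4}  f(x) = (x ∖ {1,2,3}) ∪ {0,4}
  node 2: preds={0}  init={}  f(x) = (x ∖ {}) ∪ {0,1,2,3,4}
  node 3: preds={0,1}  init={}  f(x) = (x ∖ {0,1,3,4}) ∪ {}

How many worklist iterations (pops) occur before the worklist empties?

6

Iteration log — 6 steps:
  step 1. node 0  ⊔preds={}  new={3}  old={}  +wl: 
  step 2. node 1  ⊔preds={3}  new={0,4}  stable
  step 3. node 2  ⊔preds={3}  new={0,1,2,3,4}  old={}  +wl: 0,1
  step 4. node 3  ⊔preds={0,3,4}  new={}  stable
  step 5. node 0  ⊔preds={0,1,2,3,4}  new={3}  stable
  step 6. node 1  ⊔preds={0,1,2,3,4}  new={0,4}  stable

Least fixpoint reached:
  node 0: {3}
  node 1: {0,4}
  node 2: {0,1,2,3,4}
  node 3: {}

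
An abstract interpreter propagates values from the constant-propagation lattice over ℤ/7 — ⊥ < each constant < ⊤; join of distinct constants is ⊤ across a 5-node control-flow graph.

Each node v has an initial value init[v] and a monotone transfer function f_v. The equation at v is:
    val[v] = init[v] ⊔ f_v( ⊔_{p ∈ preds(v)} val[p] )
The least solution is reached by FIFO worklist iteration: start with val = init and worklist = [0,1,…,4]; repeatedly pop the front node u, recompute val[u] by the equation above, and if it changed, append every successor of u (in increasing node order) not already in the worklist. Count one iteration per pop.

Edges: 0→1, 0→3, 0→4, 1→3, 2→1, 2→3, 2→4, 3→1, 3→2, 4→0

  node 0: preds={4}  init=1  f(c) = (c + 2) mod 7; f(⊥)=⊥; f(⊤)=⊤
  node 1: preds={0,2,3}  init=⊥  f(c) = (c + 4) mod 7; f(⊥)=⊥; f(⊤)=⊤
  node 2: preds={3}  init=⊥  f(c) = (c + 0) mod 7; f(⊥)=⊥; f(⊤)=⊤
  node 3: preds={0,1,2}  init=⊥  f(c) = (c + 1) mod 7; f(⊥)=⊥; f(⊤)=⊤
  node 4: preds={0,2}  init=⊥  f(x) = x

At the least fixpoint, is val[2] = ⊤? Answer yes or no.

Worklist (12 pops):
  #1 pop 0: in=⊥ → 1 (no change)
  #2 pop 1: in=1 → 5 (was ⊥); enqueue []
  #3 pop 2: in=⊥ → ⊥ (no change)
  #4 pop 3: in=⊤ → ⊤ (was ⊥); enqueue [1,2]
  #5 pop 4: in=1 → 1 (was ⊥); enqueue [0]
  #6 pop 1: in=⊤ → ⊤ (was 5); enqueue [3]
  #7 pop 2: in=⊤ → ⊤ (was ⊥); enqueue [1,4]
  #8 pop 0: in=1 → ⊤ (was 1); enqueue []
  #9 pop 3: in=⊤ → ⊤ (no change)
  #10 pop 1: in=⊤ → ⊤ (no change)
  #11 pop 4: in=⊤ → ⊤ (was 1); enqueue [0]
  #12 pop 0: in=⊤ → ⊤ (no change)

Fixpoint:
  val[0] = ⊤
  val[1] = ⊤
  val[2] = ⊤
  val[3] = ⊤
  val[4] = ⊤

yes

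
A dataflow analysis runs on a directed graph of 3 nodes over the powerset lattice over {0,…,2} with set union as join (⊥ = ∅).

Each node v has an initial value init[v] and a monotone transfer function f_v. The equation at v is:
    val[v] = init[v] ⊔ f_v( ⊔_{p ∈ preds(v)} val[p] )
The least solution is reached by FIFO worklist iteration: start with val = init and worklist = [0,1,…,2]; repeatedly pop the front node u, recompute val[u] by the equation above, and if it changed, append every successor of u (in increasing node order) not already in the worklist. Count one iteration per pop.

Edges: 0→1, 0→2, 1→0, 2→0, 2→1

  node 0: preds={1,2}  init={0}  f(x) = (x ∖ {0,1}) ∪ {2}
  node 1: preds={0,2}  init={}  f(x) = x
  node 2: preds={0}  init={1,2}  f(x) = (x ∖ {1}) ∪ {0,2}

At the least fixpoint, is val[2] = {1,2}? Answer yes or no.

Iteration log — 5 steps:
  step 1. node 0  ⊔preds={1,2}  new={0,2}  old={0}  +wl: 
  step 2. node 1  ⊔preds={0,1,2}  new={0,1,2}  old={}  +wl: 0
  step 3. node 2  ⊔preds={0,2}  new={0,1,2}  old={1,2}  +wl: 1
  step 4. node 0  ⊔preds={0,1,2}  new={0,2}  stable
  step 5. node 1  ⊔preds={0,1,2}  new={0,1,2}  stable

Least fixpoint reached:
  node 0: {0,2}
  node 1: {0,1,2}
  node 2: {0,1,2}

no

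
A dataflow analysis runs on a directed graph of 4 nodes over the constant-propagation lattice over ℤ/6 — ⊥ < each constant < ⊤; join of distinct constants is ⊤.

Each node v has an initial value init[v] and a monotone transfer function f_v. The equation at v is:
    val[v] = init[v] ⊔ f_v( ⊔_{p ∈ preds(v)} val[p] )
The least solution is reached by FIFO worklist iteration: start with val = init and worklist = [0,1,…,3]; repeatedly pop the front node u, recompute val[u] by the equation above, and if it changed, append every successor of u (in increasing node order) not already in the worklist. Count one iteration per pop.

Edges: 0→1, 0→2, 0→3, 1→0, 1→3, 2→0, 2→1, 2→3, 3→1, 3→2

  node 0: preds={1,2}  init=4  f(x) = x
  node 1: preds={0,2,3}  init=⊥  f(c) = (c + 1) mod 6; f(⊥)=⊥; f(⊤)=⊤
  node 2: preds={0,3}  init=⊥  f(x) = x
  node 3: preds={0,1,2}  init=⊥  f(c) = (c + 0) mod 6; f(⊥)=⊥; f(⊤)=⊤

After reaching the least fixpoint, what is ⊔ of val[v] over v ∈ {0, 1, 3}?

⊤

Worklist (10 pops):
  #1 pop 0: in=⊥ → 4 (no change)
  #2 pop 1: in=4 → 5 (was ⊥); enqueue [0]
  #3 pop 2: in=4 → 4 (was ⊥); enqueue [1]
  #4 pop 3: in=⊤ → ⊤ (was ⊥); enqueue [2]
  #5 pop 0: in=⊤ → ⊤ (was 4); enqueue [3]
  #6 pop 1: in=⊤ → ⊤ (was 5); enqueue [0]
  #7 pop 2: in=⊤ → ⊤ (was 4); enqueue [1]
  #8 pop 3: in=⊤ → ⊤ (no change)
  #9 pop 0: in=⊤ → ⊤ (no change)
  #10 pop 1: in=⊤ → ⊤ (no change)

Fixpoint:
  val[0] = ⊤
  val[1] = ⊤
  val[2] = ⊤
  val[3] = ⊤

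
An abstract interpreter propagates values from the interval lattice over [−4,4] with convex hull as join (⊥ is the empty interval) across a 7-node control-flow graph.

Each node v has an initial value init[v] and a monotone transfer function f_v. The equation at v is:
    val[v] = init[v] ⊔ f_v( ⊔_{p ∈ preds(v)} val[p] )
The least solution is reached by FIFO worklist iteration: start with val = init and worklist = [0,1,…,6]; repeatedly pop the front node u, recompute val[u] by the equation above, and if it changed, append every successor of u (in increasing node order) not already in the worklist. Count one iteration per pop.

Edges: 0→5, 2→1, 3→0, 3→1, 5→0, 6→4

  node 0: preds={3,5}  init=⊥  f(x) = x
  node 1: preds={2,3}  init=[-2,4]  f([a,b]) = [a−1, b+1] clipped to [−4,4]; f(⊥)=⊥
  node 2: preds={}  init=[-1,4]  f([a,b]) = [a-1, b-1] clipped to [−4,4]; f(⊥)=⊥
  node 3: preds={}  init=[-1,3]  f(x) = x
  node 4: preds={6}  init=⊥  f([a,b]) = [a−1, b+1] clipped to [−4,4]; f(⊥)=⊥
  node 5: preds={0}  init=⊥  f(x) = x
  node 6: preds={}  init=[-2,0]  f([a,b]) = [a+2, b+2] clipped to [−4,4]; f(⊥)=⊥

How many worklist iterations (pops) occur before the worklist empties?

8

Trace (8 dequeues):
  [1] u=0 | in [-1,3] | out [-1,3] | prev ⊥ | push {}
  [2] u=1 | in [-1,4] | out [-2,4] | ==
  [3] u=2 | in ⊥ | out [-1,4] | ==
  [4] u=3 | in ⊥ | out [-1,3] | ==
  [5] u=4 | in [-2,0] | out [-3,1] | prev ⊥ | push {}
  [6] u=5 | in [-1,3] | out [-1,3] | prev ⊥ | push {0}
  [7] u=6 | in ⊥ | out [-2,0] | ==
  [8] u=0 | in [-1,3] | out [-1,3] | ==

Converged values:
  [0] [-1,3]
  [1] [-2,4]
  [2] [-1,4]
  [3] [-1,3]
  [4] [-3,1]
  [5] [-1,3]
  [6] [-2,0]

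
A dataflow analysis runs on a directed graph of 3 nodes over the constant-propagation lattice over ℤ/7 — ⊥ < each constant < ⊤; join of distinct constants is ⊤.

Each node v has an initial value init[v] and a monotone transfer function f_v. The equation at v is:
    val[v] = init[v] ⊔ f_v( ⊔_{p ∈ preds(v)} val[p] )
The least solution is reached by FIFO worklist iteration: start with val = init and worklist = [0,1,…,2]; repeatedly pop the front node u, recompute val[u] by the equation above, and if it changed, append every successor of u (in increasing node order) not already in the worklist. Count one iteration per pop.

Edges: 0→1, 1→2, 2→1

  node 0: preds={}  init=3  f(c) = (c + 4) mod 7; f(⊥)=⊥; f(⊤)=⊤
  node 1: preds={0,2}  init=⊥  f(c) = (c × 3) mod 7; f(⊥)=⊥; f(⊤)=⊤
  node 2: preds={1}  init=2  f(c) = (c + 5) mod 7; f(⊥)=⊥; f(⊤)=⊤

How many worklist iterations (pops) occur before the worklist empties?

Worklist (4 pops):
  #1 pop 0: in=⊥ → 3 (no change)
  #2 pop 1: in=⊤ → ⊤ (was ⊥); enqueue []
  #3 pop 2: in=⊤ → ⊤ (was 2); enqueue [1]
  #4 pop 1: in=⊤ → ⊤ (no change)

Fixpoint:
  val[0] = 3
  val[1] = ⊤
  val[2] = ⊤

4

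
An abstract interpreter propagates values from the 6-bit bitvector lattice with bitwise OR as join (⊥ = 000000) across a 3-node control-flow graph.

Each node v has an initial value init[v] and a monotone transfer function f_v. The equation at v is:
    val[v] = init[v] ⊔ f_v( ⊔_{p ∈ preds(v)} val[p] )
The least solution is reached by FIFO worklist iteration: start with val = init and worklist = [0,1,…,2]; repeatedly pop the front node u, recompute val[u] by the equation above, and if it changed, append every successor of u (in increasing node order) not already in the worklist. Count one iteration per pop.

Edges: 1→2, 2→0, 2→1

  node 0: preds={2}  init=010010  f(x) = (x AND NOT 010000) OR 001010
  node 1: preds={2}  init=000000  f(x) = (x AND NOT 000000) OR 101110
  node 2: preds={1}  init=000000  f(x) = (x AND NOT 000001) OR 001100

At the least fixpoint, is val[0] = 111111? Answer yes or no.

no

Iteration log — 5 steps:
  step 1. node 0  ⊔preds=000000  new=011010  old=010010  +wl: 
  step 2. node 1  ⊔preds=000000  new=101110  old=000000  +wl: 
  step 3. node 2  ⊔preds=101110  new=101110  old=000000  +wl: 0,1
  step 4. node 0  ⊔preds=101110  new=111110  old=011010  +wl: 
  step 5. node 1  ⊔preds=101110  new=101110  stable

Least fixpoint reached:
  node 0: 111110
  node 1: 101110
  node 2: 101110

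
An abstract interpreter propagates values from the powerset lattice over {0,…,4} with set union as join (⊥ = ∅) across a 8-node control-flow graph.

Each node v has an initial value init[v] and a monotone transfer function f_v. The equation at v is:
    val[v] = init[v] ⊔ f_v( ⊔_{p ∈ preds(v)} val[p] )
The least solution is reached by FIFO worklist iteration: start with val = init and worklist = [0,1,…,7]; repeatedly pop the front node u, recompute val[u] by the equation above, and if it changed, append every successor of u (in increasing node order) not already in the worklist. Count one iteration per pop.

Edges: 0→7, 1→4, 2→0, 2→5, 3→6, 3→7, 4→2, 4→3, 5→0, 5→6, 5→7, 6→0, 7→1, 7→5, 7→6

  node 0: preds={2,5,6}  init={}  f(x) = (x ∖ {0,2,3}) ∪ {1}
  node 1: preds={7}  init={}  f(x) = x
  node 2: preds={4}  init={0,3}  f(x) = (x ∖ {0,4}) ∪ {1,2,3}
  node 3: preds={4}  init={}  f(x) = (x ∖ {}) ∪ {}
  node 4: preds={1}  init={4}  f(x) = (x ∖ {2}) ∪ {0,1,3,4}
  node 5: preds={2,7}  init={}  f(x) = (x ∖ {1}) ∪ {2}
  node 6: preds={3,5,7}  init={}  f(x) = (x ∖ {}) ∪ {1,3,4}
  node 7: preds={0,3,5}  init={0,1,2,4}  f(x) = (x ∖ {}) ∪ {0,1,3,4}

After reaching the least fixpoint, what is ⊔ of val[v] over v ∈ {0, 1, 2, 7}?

{0,1,2,3,4}

Iteration log — 16 steps:
  step 1. node 0  ⊔preds={0,3}  new={1}  old={}  +wl: 
  step 2. node 1  ⊔preds={0,1,2,4}  new={0,1,2,4}  old={}  +wl: 
  step 3. node 2  ⊔preds={4}  new={0,1,2,3}  old={0,3}  +wl: 0
  step 4. node 3  ⊔preds={4}  new={4}  old={}  +wl: 
  step 5. node 4  ⊔preds={0,1,2,4}  new={0,1,3,4}  old={4}  +wl: 2,3
  step 6. node 5  ⊔preds={0,1,2,3,4}  new={0,2,3,4}  old={}  +wl: 
  step 7. node 6  ⊔preds={0,1,2,3,4}  new={0,1,2,3,4}  old={}  +wl: 
  step 8. node 7  ⊔preds={0,1,2,3,4}  new={0,1,2,3,4}  old={0,1,2,4}  +wl: 1,5,6
  step 9. node 0  ⊔preds={0,1,2,3,4}  new={1,4}  old={1}  +wl: 7
  step 10. node 2  ⊔preds={0,1,3,4}  new={0,1,2,3}  stable
  step 11. node 3  ⊔preds={0,1,3,4}  new={0,1,3,4}  old={4}  +wl: 
  step 12. node 1  ⊔preds={0,1,2,3,4}  new={0,1,2,3,4}  old={0,1,2,4}  +wl: 4
  step 13. node 5  ⊔preds={0,1,2,3,4}  new={0,2,3,4}  stable
  step 14. node 6  ⊔preds={0,1,2,3,4}  new={0,1,2,3,4}  stable
  step 15. node 7  ⊔preds={0,1,2,3,4}  new={0,1,2,3,4}  stable
  step 16. node 4  ⊔preds={0,1,2,3,4}  new={0,1,3,4}  stable

Least fixpoint reached:
  node 0: {1,4}
  node 1: {0,1,2,3,4}
  node 2: {0,1,2,3}
  node 3: {0,1,3,4}
  node 4: {0,1,3,4}
  node 5: {0,2,3,4}
  node 6: {0,1,2,3,4}
  node 7: {0,1,2,3,4}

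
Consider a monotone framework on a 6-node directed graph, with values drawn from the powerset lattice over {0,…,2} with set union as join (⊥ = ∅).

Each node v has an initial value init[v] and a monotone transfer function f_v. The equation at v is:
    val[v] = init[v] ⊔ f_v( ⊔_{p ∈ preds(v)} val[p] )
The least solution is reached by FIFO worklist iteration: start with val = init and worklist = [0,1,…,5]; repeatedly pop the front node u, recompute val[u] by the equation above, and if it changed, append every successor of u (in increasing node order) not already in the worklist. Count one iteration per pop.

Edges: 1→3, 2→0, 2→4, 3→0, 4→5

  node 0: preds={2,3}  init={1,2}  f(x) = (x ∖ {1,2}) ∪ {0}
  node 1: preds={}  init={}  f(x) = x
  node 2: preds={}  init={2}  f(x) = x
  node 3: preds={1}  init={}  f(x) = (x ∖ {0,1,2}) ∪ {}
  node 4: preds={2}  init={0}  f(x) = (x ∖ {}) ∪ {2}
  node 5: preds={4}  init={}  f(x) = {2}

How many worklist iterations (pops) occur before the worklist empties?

6

Trace (6 dequeues):
  [1] u=0 | in {2} | out {0,1,2} | prev {1,2} | push {}
  [2] u=1 | in {} | out {} | ==
  [3] u=2 | in {} | out {2} | ==
  [4] u=3 | in {} | out {} | ==
  [5] u=4 | in {2} | out {0,2} | prev {0} | push {}
  [6] u=5 | in {0,2} | out {2} | prev {} | push {}

Converged values:
  [0] {0,1,2}
  [1] {}
  [2] {2}
  [3] {}
  [4] {0,2}
  [5] {2}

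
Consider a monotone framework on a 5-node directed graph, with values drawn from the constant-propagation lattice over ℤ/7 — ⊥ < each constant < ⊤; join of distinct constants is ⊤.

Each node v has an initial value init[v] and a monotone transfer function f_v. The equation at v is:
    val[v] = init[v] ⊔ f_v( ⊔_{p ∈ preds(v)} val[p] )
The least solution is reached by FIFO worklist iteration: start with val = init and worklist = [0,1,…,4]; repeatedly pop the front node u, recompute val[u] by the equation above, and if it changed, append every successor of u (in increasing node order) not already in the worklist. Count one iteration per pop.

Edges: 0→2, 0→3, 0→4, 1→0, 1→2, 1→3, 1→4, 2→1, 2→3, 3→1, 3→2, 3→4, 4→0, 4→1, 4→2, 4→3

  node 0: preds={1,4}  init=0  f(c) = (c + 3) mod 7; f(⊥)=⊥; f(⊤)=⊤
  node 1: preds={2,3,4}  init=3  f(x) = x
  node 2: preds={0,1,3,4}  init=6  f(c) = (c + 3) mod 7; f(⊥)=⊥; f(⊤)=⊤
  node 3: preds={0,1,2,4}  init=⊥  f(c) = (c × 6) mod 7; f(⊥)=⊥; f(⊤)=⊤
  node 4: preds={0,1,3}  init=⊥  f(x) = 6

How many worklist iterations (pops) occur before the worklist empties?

Iteration log — 9 steps:
  step 1. node 0  ⊔preds=3  new=⊤  old=0  +wl: 
  step 2. node 1  ⊔preds=6  new=⊤  old=3  +wl: 0
  step 3. node 2  ⊔preds=⊤  new=⊤  old=6  +wl: 1
  step 4. node 3  ⊔preds=⊤  new=⊤  old=⊥  +wl: 2
  step 5. node 4  ⊔preds=⊤  new=6  old=⊥  +wl: 3
  step 6. node 0  ⊔preds=⊤  new=⊤  stable
  step 7. node 1  ⊔preds=⊤  new=⊤  stable
  step 8. node 2  ⊔preds=⊤  new=⊤  stable
  step 9. node 3  ⊔preds=⊤  new=⊤  stable

Least fixpoint reached:
  node 0: ⊤
  node 1: ⊤
  node 2: ⊤
  node 3: ⊤
  node 4: 6

9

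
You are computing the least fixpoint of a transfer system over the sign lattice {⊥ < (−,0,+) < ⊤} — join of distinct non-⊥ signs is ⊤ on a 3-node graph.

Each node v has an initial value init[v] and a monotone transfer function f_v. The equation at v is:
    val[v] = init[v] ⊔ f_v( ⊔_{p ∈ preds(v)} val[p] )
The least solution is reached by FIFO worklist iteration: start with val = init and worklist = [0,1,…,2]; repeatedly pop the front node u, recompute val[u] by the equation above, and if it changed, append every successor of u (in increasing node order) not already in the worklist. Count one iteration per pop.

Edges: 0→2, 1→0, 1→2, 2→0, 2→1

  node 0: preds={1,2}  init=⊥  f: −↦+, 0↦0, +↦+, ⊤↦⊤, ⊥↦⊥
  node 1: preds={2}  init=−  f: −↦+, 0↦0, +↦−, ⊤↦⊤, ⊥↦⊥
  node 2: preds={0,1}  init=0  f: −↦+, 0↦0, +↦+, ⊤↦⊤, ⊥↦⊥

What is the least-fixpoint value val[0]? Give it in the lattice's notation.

⊤

Trace (5 dequeues):
  [1] u=0 | in ⊤ | out ⊤ | prev ⊥ | push {}
  [2] u=1 | in 0 | out ⊤ | prev − | push {0}
  [3] u=2 | in ⊤ | out ⊤ | prev 0 | push {1}
  [4] u=0 | in ⊤ | out ⊤ | ==
  [5] u=1 | in ⊤ | out ⊤ | ==

Converged values:
  [0] ⊤
  [1] ⊤
  [2] ⊤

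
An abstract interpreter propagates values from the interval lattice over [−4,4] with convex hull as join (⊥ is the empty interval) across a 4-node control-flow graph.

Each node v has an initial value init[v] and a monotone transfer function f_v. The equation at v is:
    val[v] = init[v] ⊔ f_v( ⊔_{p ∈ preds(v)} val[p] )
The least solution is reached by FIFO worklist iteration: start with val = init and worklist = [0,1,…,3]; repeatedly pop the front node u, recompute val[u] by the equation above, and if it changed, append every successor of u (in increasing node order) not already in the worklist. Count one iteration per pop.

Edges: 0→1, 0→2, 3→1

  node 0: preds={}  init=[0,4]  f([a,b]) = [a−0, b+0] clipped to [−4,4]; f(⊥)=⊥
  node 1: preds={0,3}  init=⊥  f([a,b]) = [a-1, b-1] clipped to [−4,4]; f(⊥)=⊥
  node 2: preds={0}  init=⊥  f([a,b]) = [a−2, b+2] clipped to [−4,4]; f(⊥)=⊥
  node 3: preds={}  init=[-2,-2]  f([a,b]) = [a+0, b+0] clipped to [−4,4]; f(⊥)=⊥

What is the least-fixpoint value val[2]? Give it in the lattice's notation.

[-2,4]

Iteration log — 4 steps:
  step 1. node 0  ⊔preds=⊥  new=[0,4]  stable
  step 2. node 1  ⊔preds=[-2,4]  new=[-3,3]  old=⊥  +wl: 
  step 3. node 2  ⊔preds=[0,4]  new=[-2,4]  old=⊥  +wl: 
  step 4. node 3  ⊔preds=⊥  new=[-2,-2]  stable

Least fixpoint reached:
  node 0: [0,4]
  node 1: [-3,3]
  node 2: [-2,4]
  node 3: [-2,-2]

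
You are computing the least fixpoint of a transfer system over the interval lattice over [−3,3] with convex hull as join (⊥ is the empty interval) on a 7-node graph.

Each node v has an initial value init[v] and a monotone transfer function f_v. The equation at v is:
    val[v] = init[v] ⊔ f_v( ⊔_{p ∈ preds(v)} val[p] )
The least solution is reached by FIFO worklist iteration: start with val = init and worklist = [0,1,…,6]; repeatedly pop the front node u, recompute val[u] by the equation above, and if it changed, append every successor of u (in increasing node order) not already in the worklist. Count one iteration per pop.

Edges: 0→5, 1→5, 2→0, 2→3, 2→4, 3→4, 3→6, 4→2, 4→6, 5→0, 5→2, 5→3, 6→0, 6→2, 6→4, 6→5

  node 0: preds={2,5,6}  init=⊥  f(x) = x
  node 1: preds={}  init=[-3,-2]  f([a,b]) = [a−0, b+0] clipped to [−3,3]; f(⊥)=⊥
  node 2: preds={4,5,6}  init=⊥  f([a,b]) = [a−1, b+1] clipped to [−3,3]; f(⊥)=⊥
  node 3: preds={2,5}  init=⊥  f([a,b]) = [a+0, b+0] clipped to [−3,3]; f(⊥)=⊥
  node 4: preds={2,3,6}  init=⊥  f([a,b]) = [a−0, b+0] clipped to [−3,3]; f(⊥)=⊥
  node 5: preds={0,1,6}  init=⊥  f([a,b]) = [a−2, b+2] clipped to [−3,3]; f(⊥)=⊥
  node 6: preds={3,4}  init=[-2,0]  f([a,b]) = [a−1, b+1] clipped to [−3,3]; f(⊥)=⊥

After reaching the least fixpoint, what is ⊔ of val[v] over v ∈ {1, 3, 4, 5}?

[-3,3]

Trace (19 dequeues):
  [1] u=0 | in [-2,0] | out [-2,0] | prev ⊥ | push {}
  [2] u=1 | in ⊥ | out [-3,-2] | ==
  [3] u=2 | in [-2,0] | out [-3,1] | prev ⊥ | push {0}
  [4] u=3 | in [-3,1] | out [-3,1] | prev ⊥ | push {}
  [5] u=4 | in [-3,1] | out [-3,1] | prev ⊥ | push {2}
  [6] u=5 | in [-3,0] | out [-3,2] | prev ⊥ | push {3}
  [7] u=6 | in [-3,1] | out [-3,2] | prev [-2,0] | push {4,5}
  [8] u=0 | in [-3,2] | out [-3,2] | prev [-2,0] | push {}
  [9] u=2 | in [-3,2] | out [-3,3] | prev [-3,1] | push {0}
  [10] u=3 | in [-3,3] | out [-3,3] | prev [-3,1] | push {6}
  [11] u=4 | in [-3,3] | out [-3,3] | prev [-3,1] | push {2}
  [12] u=5 | in [-3,2] | out [-3,3] | prev [-3,2] | push {3}
  [13] u=0 | in [-3,3] | out [-3,3] | prev [-3,2] | push {5}
  [14] u=6 | in [-3,3] | out [-3,3] | prev [-3,2] | push {0,4}
  [15] u=2 | in [-3,3] | out [-3,3] | ==
  [16] u=3 | in [-3,3] | out [-3,3] | ==
  [17] u=5 | in [-3,3] | out [-3,3] | ==
  [18] u=0 | in [-3,3] | out [-3,3] | ==
  [19] u=4 | in [-3,3] | out [-3,3] | ==

Converged values:
  [0] [-3,3]
  [1] [-3,-2]
  [2] [-3,3]
  [3] [-3,3]
  [4] [-3,3]
  [5] [-3,3]
  [6] [-3,3]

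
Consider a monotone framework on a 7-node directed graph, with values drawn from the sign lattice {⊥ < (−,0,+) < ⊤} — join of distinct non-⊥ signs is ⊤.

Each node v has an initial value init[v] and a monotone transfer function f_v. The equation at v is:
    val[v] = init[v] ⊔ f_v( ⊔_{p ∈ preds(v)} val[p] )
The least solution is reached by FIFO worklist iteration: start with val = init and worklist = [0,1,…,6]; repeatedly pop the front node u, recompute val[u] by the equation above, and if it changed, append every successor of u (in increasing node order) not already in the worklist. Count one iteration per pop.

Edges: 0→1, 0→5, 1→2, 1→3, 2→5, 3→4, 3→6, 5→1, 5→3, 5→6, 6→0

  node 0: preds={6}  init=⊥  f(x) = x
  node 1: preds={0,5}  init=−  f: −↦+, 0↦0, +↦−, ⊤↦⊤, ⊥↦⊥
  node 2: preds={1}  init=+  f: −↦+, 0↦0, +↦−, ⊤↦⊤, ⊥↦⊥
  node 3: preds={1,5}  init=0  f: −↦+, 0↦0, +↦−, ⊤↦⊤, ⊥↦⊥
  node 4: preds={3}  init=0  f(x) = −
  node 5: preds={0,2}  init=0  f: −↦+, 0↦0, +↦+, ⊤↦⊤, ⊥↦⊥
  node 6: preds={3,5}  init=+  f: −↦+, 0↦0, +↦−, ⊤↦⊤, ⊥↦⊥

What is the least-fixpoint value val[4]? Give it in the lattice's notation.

Iteration log — 12 steps:
  step 1. node 0  ⊔preds=+  new=+  old=⊥  +wl: 
  step 2. node 1  ⊔preds=⊤  new=⊤  old=−  +wl: 
  step 3. node 2  ⊔preds=⊤  new=⊤  old=+  +wl: 
  step 4. node 3  ⊔preds=⊤  new=⊤  old=0  +wl: 
  step 5. node 4  ⊔preds=⊤  new=⊤  old=0  +wl: 
  step 6. node 5  ⊔preds=⊤  new=⊤  old=0  +wl: 1,3
  step 7. node 6  ⊔preds=⊤  new=⊤  old=+  +wl: 0
  step 8. node 1  ⊔preds=⊤  new=⊤  stable
  step 9. node 3  ⊔preds=⊤  new=⊤  stable
  step 10. node 0  ⊔preds=⊤  new=⊤  old=+  +wl: 1,5
  step 11. node 1  ⊔preds=⊤  new=⊤  stable
  step 12. node 5  ⊔preds=⊤  new=⊤  stable

Least fixpoint reached:
  node 0: ⊤
  node 1: ⊤
  node 2: ⊤
  node 3: ⊤
  node 4: ⊤
  node 5: ⊤
  node 6: ⊤

⊤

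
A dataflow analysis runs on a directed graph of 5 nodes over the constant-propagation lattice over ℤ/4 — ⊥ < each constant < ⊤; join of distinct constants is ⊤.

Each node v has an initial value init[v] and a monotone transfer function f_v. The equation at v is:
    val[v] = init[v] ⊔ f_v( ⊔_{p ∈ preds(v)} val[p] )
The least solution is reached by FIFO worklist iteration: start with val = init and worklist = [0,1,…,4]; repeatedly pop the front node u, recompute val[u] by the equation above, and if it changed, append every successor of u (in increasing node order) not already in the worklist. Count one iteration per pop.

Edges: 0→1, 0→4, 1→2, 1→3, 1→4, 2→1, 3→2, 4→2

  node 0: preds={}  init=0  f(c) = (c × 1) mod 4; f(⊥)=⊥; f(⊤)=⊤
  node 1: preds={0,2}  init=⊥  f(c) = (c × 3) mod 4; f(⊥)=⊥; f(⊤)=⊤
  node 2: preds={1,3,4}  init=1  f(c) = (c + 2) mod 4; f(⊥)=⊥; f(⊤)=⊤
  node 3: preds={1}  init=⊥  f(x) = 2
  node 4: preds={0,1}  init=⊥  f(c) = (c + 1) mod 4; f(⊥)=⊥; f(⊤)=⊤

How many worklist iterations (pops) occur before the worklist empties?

7

Iteration log — 7 steps:
  step 1. node 0  ⊔preds=⊥  new=0  stable
  step 2. node 1  ⊔preds=⊤  new=⊤  old=⊥  +wl: 
  step 3. node 2  ⊔preds=⊤  new=⊤  old=1  +wl: 1
  step 4. node 3  ⊔preds=⊤  new=2  old=⊥  +wl: 2
  step 5. node 4  ⊔preds=⊤  new=⊤  old=⊥  +wl: 
  step 6. node 1  ⊔preds=⊤  new=⊤  stable
  step 7. node 2  ⊔preds=⊤  new=⊤  stable

Least fixpoint reached:
  node 0: 0
  node 1: ⊤
  node 2: ⊤
  node 3: 2
  node 4: ⊤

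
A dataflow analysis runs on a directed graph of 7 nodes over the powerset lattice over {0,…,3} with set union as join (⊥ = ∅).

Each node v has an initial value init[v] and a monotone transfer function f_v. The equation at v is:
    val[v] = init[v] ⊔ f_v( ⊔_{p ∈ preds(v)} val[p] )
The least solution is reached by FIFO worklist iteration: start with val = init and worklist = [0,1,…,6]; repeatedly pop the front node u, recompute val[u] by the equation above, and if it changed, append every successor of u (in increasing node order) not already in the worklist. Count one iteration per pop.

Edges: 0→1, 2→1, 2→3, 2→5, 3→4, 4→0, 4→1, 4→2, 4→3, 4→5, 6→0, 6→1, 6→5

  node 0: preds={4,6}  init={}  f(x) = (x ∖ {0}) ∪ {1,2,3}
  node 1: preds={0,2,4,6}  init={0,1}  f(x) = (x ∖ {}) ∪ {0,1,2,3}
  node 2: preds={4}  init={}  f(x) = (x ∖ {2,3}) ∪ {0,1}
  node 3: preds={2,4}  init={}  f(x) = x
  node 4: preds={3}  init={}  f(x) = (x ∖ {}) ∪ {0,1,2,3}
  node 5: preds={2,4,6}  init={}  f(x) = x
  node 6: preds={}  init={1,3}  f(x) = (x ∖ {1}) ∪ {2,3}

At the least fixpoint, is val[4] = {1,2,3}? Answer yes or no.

no

Trace (13 dequeues):
  [1] u=0 | in {1,3} | out {1,2,3} | prev {} | push {}
  [2] u=1 | in {1,2,3} | out {0,1,2,3} | prev {0,1} | push {}
  [3] u=2 | in {} | out {0,1} | prev {} | push {1}
  [4] u=3 | in {0,1} | out {0,1} | prev {} | push {}
  [5] u=4 | in {0,1} | out {0,1,2,3} | prev {} | push {0,2,3}
  [6] u=5 | in {0,1,2,3} | out {0,1,2,3} | prev {} | push {}
  [7] u=6 | in {} | out {1,2,3} | prev {1,3} | push {5}
  [8] u=1 | in {0,1,2,3} | out {0,1,2,3} | ==
  [9] u=0 | in {0,1,2,3} | out {1,2,3} | ==
  [10] u=2 | in {0,1,2,3} | out {0,1} | ==
  [11] u=3 | in {0,1,2,3} | out {0,1,2,3} | prev {0,1} | push {4}
  [12] u=5 | in {0,1,2,3} | out {0,1,2,3} | ==
  [13] u=4 | in {0,1,2,3} | out {0,1,2,3} | ==

Converged values:
  [0] {1,2,3}
  [1] {0,1,2,3}
  [2] {0,1}
  [3] {0,1,2,3}
  [4] {0,1,2,3}
  [5] {0,1,2,3}
  [6] {1,2,3}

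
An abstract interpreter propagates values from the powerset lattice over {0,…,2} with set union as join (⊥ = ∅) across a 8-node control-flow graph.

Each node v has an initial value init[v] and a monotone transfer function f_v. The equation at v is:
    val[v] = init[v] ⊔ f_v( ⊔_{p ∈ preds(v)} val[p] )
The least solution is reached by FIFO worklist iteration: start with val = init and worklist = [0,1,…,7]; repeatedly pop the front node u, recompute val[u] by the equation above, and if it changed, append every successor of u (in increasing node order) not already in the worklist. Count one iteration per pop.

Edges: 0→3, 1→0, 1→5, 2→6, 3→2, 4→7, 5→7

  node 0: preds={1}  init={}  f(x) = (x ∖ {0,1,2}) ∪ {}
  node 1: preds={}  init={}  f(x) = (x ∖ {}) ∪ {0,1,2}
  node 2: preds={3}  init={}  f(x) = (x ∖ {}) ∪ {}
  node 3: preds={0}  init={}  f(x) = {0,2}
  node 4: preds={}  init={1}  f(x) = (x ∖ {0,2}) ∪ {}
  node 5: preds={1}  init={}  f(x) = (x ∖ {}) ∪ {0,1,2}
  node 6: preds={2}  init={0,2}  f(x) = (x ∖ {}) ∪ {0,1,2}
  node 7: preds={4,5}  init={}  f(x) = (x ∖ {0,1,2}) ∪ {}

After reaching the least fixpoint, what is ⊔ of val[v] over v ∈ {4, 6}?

{0,1,2}

Iteration log — 11 steps:
  step 1. node 0  ⊔preds={}  new={}  stable
  step 2. node 1  ⊔preds={}  new={0,1,2}  old={}  +wl: 0
  step 3. node 2  ⊔preds={}  new={}  stable
  step 4. node 3  ⊔preds={}  new={0,2}  old={}  +wl: 2
  step 5. node 4  ⊔preds={}  new={1}  stable
  step 6. node 5  ⊔preds={0,1,2}  new={0,1,2}  old={}  +wl: 
  step 7. node 6  ⊔preds={}  new={0,1,2}  old={0,2}  +wl: 
  step 8. node 7  ⊔preds={0,1,2}  new={}  stable
  step 9. node 0  ⊔preds={0,1,2}  new={}  stable
  step 10. node 2  ⊔preds={0,2}  new={0,2}  old={}  +wl: 6
  step 11. node 6  ⊔preds={0,2}  new={0,1,2}  stable

Least fixpoint reached:
  node 0: {}
  node 1: {0,1,2}
  node 2: {0,2}
  node 3: {0,2}
  node 4: {1}
  node 5: {0,1,2}
  node 6: {0,1,2}
  node 7: {}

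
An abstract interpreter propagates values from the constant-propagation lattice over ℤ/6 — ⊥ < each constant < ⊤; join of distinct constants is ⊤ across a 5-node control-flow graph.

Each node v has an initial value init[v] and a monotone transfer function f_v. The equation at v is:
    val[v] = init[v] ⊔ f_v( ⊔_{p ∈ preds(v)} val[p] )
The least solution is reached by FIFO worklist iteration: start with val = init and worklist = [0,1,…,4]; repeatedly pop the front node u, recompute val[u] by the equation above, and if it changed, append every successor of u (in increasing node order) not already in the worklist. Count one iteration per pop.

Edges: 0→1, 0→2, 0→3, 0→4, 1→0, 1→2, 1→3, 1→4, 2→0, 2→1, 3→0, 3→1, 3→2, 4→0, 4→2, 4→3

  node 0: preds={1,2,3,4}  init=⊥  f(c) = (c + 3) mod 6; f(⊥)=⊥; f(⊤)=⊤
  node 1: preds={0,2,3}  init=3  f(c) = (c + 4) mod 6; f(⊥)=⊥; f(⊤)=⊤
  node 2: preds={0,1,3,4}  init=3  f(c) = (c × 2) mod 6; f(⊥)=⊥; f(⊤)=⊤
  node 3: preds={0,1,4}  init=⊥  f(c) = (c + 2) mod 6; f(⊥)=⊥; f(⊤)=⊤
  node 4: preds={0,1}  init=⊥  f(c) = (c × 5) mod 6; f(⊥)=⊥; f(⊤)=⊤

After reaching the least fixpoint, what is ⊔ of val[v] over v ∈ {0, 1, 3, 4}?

Trace (10 dequeues):
  [1] u=0 | in 3 | out 0 | prev ⊥ | push {}
  [2] u=1 | in ⊤ | out ⊤ | prev 3 | push {0}
  [3] u=2 | in ⊤ | out ⊤ | prev 3 | push {1}
  [4] u=3 | in ⊤ | out ⊤ | prev ⊥ | push {2}
  [5] u=4 | in ⊤ | out ⊤ | prev ⊥ | push {3}
  [6] u=0 | in ⊤ | out ⊤ | prev 0 | push {4}
  [7] u=1 | in ⊤ | out ⊤ | ==
  [8] u=2 | in ⊤ | out ⊤ | ==
  [9] u=3 | in ⊤ | out ⊤ | ==
  [10] u=4 | in ⊤ | out ⊤ | ==

Converged values:
  [0] ⊤
  [1] ⊤
  [2] ⊤
  [3] ⊤
  [4] ⊤

⊤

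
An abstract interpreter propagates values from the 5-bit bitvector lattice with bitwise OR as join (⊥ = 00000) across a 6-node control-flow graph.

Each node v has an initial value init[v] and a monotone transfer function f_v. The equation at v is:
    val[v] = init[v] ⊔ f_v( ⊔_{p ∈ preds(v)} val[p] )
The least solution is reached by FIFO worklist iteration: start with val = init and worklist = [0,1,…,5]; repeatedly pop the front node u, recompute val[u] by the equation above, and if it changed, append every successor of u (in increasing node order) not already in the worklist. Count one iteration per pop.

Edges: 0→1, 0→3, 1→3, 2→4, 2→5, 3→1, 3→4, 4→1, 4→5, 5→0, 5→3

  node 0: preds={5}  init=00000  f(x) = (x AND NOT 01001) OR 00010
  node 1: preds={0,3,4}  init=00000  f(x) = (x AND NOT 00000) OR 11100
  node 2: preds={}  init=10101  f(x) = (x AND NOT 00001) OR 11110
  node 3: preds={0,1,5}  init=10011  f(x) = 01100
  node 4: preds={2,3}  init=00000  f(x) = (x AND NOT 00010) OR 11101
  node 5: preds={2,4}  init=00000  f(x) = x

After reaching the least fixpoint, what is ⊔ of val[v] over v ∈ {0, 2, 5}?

Trace (10 dequeues):
  [1] u=0 | in 00000 | out 00010 | prev 00000 | push {}
  [2] u=1 | in 10011 | out 11111 | prev 00000 | push {}
  [3] u=2 | in 00000 | out 11111 | prev 10101 | push {}
  [4] u=3 | in 11111 | out 11111 | prev 10011 | push {1}
  [5] u=4 | in 11111 | out 11101 | prev 00000 | push {}
  [6] u=5 | in 11111 | out 11111 | prev 00000 | push {0,3}
  [7] u=1 | in 11111 | out 11111 | ==
  [8] u=0 | in 11111 | out 10110 | prev 00010 | push {1}
  [9] u=3 | in 11111 | out 11111 | ==
  [10] u=1 | in 11111 | out 11111 | ==

Converged values:
  [0] 10110
  [1] 11111
  [2] 11111
  [3] 11111
  [4] 11101
  [5] 11111

11111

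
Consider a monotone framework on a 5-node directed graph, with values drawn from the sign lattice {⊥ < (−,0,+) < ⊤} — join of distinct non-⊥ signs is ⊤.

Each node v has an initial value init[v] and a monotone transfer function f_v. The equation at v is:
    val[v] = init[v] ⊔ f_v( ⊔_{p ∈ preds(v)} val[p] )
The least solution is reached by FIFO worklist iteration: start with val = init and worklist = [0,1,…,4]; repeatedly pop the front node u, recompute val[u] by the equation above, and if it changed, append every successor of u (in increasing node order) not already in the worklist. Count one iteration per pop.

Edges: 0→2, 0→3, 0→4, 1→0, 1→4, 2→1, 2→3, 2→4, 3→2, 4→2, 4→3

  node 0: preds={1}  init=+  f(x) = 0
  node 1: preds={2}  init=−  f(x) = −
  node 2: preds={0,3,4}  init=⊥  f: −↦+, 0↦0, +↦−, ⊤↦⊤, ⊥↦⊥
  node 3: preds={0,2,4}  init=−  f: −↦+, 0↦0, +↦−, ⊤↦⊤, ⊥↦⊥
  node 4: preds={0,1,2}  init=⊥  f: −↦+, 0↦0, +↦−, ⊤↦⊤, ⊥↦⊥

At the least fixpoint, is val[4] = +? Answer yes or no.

no

Trace (8 dequeues):
  [1] u=0 | in − | out ⊤ | prev + | push {}
  [2] u=1 | in ⊥ | out − | ==
  [3] u=2 | in ⊤ | out ⊤ | prev ⊥ | push {1}
  [4] u=3 | in ⊤ | out ⊤ | prev − | push {2}
  [5] u=4 | in ⊤ | out ⊤ | prev ⊥ | push {3}
  [6] u=1 | in ⊤ | out − | ==
  [7] u=2 | in ⊤ | out ⊤ | ==
  [8] u=3 | in ⊤ | out ⊤ | ==

Converged values:
  [0] ⊤
  [1] −
  [2] ⊤
  [3] ⊤
  [4] ⊤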